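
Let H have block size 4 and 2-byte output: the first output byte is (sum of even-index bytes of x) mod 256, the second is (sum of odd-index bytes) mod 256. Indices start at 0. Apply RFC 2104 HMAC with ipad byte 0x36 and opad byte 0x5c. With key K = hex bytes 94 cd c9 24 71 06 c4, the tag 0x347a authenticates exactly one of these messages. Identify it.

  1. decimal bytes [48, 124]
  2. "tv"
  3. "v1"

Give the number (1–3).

1

Key hex bytes 94 cd c9 24 71 06 c4 is 7 bytes > B = 4, so hash it first: H(key) = 92 f7, then zero-pad to 4 bytes: K' = 92 f7 00 00.
K' ⊕ ipad = a4 c1 36 36; K' ⊕ opad = ce ab 5c 5c.
m1: inner = H(a4 c1 36 36 30 7c) = 0a 73; tag = H(ce ab 5c 5c 0a 73) = 347a ← matches
m2: inner = H(a4 c1 36 36 74 76) = 4e 6d; tag = H(ce ab 5c 5c 4e 6d) = 7874
m3: inner = H(a4 c1 36 36 76 31) = 50 28; tag = H(ce ab 5c 5c 50 28) = 7a2f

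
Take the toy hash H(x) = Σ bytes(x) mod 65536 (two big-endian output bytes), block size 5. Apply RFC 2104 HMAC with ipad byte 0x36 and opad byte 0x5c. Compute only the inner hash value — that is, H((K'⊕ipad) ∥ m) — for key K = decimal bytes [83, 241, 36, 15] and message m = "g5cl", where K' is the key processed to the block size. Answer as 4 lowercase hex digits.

Key decimal bytes [83, 241, 36, 15] = 53 f1 24 0f is 4 bytes ≤ B = 5; zero-pad to 5 bytes: K' = 53 f1 24 0f 00.
K' ⊕ ipad = 65 c7 12 39 36.
Inner input = 65 c7 12 39 36 ∥ 67 35 63 6c.
Inner hash: sum = 101+199+18+57+54+103+53+99+108 = 792 → 03 18.

0318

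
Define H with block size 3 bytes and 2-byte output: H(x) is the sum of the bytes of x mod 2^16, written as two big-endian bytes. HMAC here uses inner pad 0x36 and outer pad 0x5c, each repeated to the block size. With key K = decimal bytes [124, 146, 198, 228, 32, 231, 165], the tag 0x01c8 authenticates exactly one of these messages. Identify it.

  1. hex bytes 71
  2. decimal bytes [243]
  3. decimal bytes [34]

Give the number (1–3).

3

Key decimal bytes [124, 146, 198, 228, 32, 231, 165] = 7c 92 c6 e4 20 e7 a5 is 7 bytes > B = 3, so hash it first: H(key) = 04 64, then zero-pad to 3 bytes: K' = 04 64 00.
K' ⊕ ipad = 32 52 36; K' ⊕ opad = 58 38 5c.
m1: inner = H(32 52 36 71) = 01 2b; tag = H(58 38 5c 01 2b) = 0118
m2: inner = H(32 52 36 f3) = 01 ad; tag = H(58 38 5c 01 ad) = 019a
m3: inner = H(32 52 36 22) = 00 dc; tag = H(58 38 5c 00 dc) = 01c8 ← matches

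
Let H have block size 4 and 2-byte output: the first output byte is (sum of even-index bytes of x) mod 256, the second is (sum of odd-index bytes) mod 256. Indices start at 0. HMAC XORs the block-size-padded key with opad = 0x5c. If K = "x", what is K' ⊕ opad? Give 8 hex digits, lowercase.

Key "x" = 78 is 1 byte ≤ B = 4; zero-pad to 4 bytes: K' = 78 00 00 00.
XOR each byte with 0x5c: 78⊕5c=24, 00⊕5c=5c, 00⊕5c=5c, 00⊕5c=5c.

245c5c5c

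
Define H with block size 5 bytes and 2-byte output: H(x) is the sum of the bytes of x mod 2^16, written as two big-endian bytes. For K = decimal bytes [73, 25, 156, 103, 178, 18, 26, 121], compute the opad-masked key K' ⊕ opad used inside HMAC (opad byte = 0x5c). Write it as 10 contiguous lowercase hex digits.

Key decimal bytes [73, 25, 156, 103, 178, 18, 26, 121] = 49 19 9c 67 b2 12 1a 79 is 8 bytes > B = 5, so hash it first: H(key) = 02 bc, then zero-pad to 5 bytes: K' = 02 bc 00 00 00.
XOR each byte with 0x5c: 02⊕5c=5e, bc⊕5c=e0, 00⊕5c=5c, 00⊕5c=5c, 00⊕5c=5c.

5ee05c5c5c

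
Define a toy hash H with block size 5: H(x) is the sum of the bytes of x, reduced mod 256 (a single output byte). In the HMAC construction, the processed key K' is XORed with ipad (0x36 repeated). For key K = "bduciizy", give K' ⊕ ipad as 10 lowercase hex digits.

Key "bduciizy" = 62 64 75 63 69 69 7a 79 is 8 bytes > B = 5, so hash it first: H(key) = 63, then zero-pad to 5 bytes: K' = 63 00 00 00 00.
XOR each byte with 0x36: 63⊕36=55, 00⊕36=36, 00⊕36=36, 00⊕36=36, 00⊕36=36.

5536363636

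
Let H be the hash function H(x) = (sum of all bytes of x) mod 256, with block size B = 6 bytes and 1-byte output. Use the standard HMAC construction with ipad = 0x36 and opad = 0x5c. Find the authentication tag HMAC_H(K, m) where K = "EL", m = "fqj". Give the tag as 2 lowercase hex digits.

9f

Key "EL" = 45 4c is 2 bytes ≤ B = 6; zero-pad to 6 bytes: K' = 45 4c 00 00 00 00.
K' ⊕ ipad = 73 7a 36 36 36 36.  K' ⊕ opad = 19 10 5c 5c 5c 5c.
Inner input = (K'⊕ipad) ∥ m = 73 7a 36 36 36 36 ∥ 66 71 6a.
Inner hash: sum = 115+122+54+54+54+54+102+113+106 = 774; mod 256 = 6 → 06.
Outer input = (K'⊕opad) ∥ inner = 19 10 5c 5c 5c 5c ∥ 06.
Outer hash (tag): sum = 25+16+92+92+92+92+6 = 415; mod 256 = 159 → 9f.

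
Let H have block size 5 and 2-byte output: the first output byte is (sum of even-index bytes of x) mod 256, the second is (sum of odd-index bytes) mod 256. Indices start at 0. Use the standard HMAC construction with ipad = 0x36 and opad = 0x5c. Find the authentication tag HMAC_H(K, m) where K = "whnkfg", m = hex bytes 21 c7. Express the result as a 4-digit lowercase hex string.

Key "whnkfg" = 77 68 6e 6b 66 67 is 6 bytes > B = 5, so hash it first: H(key) = 4b 3a, then zero-pad to 5 bytes: K' = 4b 3a 00 00 00.
K' ⊕ ipad = 7d 0c 36 36 36.  K' ⊕ opad = 17 66 5c 5c 5c.
Inner input = (K'⊕ipad) ∥ m = 7d 0c 36 36 36 ∥ 21 c7.
Inner hash: even-index sum = 432 mod 256 = 176; odd-index sum = 99 mod 256 = 99 → b0 63.
Outer input = (K'⊕opad) ∥ inner = 17 66 5c 5c 5c ∥ b0 63.
Outer hash (tag): even-index sum = 306 mod 256 = 50; odd-index sum = 370 mod 256 = 114 → 32 72.

3272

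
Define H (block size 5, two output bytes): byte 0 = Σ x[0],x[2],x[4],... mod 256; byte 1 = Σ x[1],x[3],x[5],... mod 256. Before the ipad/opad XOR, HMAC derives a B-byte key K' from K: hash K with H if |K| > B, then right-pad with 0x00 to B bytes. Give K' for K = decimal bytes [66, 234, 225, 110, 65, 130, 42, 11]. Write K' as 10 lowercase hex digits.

8ee5000000

|K| = 8 > B = 5, so first hash the key.
H(K): even-index sum = 398 mod 256 = 142; odd-index sum = 485 mod 256 = 229 → 8e e5.
Zero-pad H(K) = 8e e5 to 5 bytes: K' = 8e e5 00 00 00.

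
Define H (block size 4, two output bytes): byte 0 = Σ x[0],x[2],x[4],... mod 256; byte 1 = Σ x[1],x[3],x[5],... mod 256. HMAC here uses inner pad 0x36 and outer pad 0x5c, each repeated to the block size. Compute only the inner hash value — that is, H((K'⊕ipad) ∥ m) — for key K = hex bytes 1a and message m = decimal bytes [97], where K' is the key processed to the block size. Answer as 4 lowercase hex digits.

Key hex bytes 1a is 1 byte ≤ B = 4; zero-pad to 4 bytes: K' = 1a 00 00 00.
K' ⊕ ipad = 2c 36 36 36.
Inner input = 2c 36 36 36 ∥ 61.
Inner hash: even-index sum = 195 mod 256 = 195; odd-index sum = 108 mod 256 = 108 → c3 6c.

c36c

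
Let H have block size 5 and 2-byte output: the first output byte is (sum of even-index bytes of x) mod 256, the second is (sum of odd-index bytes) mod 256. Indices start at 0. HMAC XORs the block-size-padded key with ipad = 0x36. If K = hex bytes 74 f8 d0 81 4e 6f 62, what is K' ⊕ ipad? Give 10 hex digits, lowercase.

c2de363636

Key hex bytes 74 f8 d0 81 4e 6f 62 is 7 bytes > B = 5, so hash it first: H(key) = f4 e8, then zero-pad to 5 bytes: K' = f4 e8 00 00 00.
XOR each byte with 0x36: f4⊕36=c2, e8⊕36=de, 00⊕36=36, 00⊕36=36, 00⊕36=36.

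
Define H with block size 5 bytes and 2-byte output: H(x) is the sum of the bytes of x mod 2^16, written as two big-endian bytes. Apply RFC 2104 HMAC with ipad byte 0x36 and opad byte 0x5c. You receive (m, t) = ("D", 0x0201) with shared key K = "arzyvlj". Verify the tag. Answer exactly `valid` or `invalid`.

Key "arzyvlj" = 61 72 7a 79 76 6c 6a is 7 bytes > B = 5, so hash it first: H(key) = 03 12, then zero-pad to 5 bytes: K' = 03 12 00 00 00.
K' ⊕ ipad = 35 24 36 36 36; K' ⊕ opad = 5f 4e 5c 5c 5c.
Inner hash: sum = 53+36+54+54+54+68 = 319 → 01 3f.
Outer hash (recomputed tag): sum = 95+78+92+92+92+1+63 = 513 → 02 01.
Recomputed tag = 0201; claimed = 0201 → match.

valid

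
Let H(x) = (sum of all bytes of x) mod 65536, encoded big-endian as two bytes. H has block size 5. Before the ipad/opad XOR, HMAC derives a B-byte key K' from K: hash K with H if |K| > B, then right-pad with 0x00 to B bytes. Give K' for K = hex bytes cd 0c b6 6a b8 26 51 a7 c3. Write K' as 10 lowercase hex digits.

|K| = 9 > B = 5, so first hash the key.
H(K): sum = 205+12+182+106+184+38+81+167+195 = 1170 → 04 92.
Zero-pad H(K) = 04 92 to 5 bytes: K' = 04 92 00 00 00.

0492000000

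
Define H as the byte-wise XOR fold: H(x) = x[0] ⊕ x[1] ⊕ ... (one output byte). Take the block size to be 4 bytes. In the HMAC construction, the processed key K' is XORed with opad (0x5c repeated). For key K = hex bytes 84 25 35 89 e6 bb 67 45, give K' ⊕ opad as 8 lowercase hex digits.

Key hex bytes 84 25 35 89 e6 bb 67 45 is 8 bytes > B = 4, so hash it first: H(key) = 62, then zero-pad to 4 bytes: K' = 62 00 00 00.
XOR each byte with 0x5c: 62⊕5c=3e, 00⊕5c=5c, 00⊕5c=5c, 00⊕5c=5c.

3e5c5c5c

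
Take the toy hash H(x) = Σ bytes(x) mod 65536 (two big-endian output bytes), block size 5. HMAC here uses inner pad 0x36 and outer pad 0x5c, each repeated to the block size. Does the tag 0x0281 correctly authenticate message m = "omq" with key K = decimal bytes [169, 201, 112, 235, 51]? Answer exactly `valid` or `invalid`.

Key decimal bytes [169, 201, 112, 235, 51] = a9 c9 70 eb 33 is exactly B = 5 bytes: K' = a9 c9 70 eb 33.
K' ⊕ ipad = 9f ff 46 dd 05; K' ⊕ opad = f5 95 2c b7 6f.
Inner hash: sum = 159+255+70+221+5+111+109+113 = 1043 → 04 13.
Outer hash (recomputed tag): sum = 245+149+44+183+111+4+19 = 755 → 02 f3.
Recomputed tag = 02f3; claimed = 0281 → mismatch.

invalid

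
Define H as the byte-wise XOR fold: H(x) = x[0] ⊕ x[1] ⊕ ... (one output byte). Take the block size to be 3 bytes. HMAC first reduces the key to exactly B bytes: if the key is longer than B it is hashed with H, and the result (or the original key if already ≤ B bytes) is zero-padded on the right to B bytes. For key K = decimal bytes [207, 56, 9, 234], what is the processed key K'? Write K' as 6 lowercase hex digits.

140000

|K| = 4 > B = 3, so first hash the key.
H(K): XOR cf⊕38⊕09⊕ea = 14.
Zero-pad H(K) = 14 to 3 bytes: K' = 14 00 00.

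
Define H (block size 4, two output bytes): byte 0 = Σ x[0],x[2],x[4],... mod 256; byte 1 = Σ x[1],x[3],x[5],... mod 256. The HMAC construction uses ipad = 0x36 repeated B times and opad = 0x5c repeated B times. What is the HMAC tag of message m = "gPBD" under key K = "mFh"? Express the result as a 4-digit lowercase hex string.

c7b0

Key "mFh" = 6d 46 68 is 3 bytes ≤ B = 4; zero-pad to 4 bytes: K' = 6d 46 68 00.
K' ⊕ ipad = 5b 70 5e 36.  K' ⊕ opad = 31 1a 34 5c.
Inner input = (K'⊕ipad) ∥ m = 5b 70 5e 36 ∥ 67 50 42 44.
Inner hash: even-index sum = 354 mod 256 = 98; odd-index sum = 314 mod 256 = 58 → 62 3a.
Outer input = (K'⊕opad) ∥ inner = 31 1a 34 5c ∥ 62 3a.
Outer hash (tag): even-index sum = 199 mod 256 = 199; odd-index sum = 176 mod 256 = 176 → c7 b0.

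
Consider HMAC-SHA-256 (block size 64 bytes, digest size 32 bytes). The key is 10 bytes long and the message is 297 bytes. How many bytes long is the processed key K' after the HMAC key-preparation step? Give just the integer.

64

Key is 10 ≤ 64 bytes, zero-padded: |K'| = 64.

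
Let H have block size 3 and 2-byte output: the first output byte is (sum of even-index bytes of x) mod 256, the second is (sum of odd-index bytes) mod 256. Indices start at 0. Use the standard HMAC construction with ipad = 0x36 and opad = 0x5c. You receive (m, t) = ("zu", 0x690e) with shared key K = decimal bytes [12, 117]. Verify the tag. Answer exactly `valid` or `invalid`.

valid

Key decimal bytes [12, 117] = 0c 75 is 2 bytes ≤ B = 3; zero-pad to 3 bytes: K' = 0c 75 00.
K' ⊕ ipad = 3a 43 36; K' ⊕ opad = 50 29 5c.
Inner hash: even-index sum = 229 mod 256 = 229; odd-index sum = 189 mod 256 = 189 → e5 bd.
Outer hash (recomputed tag): even-index sum = 361 mod 256 = 105; odd-index sum = 270 mod 256 = 14 → 69 0e.
Recomputed tag = 690e; claimed = 690e → match.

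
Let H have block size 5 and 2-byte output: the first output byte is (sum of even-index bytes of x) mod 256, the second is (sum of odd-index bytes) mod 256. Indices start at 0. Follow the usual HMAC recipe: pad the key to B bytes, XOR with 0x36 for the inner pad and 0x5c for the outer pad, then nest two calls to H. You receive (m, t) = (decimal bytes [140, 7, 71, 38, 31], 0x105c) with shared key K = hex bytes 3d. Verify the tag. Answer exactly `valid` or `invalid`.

invalid

Key hex bytes 3d is 1 byte ≤ B = 5; zero-pad to 5 bytes: K' = 3d 00 00 00 00.
K' ⊕ ipad = 0b 36 36 36 36; K' ⊕ opad = 61 5c 5c 5c 5c.
Inner hash: even-index sum = 164 mod 256 = 164; odd-index sum = 350 mod 256 = 94 → a4 5e.
Outer hash (recomputed tag): even-index sum = 375 mod 256 = 119; odd-index sum = 348 mod 256 = 92 → 77 5c.
Recomputed tag = 775c; claimed = 105c → mismatch.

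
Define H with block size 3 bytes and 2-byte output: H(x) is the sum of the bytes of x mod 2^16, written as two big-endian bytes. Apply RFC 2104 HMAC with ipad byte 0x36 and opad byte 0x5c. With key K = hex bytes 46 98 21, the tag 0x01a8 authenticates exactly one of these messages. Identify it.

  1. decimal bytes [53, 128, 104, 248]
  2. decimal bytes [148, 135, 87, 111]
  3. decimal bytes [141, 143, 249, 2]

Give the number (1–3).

1

Key hex bytes 46 98 21 is exactly B = 3 bytes: K' = 46 98 21.
K' ⊕ ipad = 70 ae 17; K' ⊕ opad = 1a c4 7d.
m1: inner = H(70 ae 17 35 80 68 f8) = 03 4a; tag = H(1a c4 7d 03 4a) = 01a8 ← matches
m2: inner = H(70 ae 17 94 87 57 6f) = 03 16; tag = H(1a c4 7d 03 16) = 0174
m3: inner = H(70 ae 17 8d 8f f9 02) = 03 4c; tag = H(1a c4 7d 03 4c) = 01aa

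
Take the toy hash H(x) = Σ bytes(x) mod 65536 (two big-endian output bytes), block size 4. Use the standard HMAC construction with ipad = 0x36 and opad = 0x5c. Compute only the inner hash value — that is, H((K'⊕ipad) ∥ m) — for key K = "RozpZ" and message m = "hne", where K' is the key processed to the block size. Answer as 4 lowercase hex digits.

020e

Key "RozpZ" = 52 6f 7a 70 5a is 5 bytes > B = 4, so hash it first: H(key) = 02 05, then zero-pad to 4 bytes: K' = 02 05 00 00.
K' ⊕ ipad = 34 33 36 36.
Inner input = 34 33 36 36 ∥ 68 6e 65.
Inner hash: sum = 52+51+54+54+104+110+101 = 526 → 02 0e.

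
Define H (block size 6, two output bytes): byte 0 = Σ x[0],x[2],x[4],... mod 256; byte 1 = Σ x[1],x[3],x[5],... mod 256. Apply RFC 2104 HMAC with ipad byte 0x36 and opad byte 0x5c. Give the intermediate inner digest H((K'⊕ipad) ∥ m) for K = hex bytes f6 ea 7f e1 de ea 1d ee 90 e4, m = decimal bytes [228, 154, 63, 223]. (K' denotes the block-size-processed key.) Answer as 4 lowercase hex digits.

c596

Key hex bytes f6 ea 7f e1 de ea 1d ee 90 e4 is 10 bytes > B = 6, so hash it first: H(key) = 00 87, then zero-pad to 6 bytes: K' = 00 87 00 00 00 00.
K' ⊕ ipad = 36 b1 36 36 36 36.
Inner input = 36 b1 36 36 36 36 ∥ e4 9a 3f df.
Inner hash: even-index sum = 453 mod 256 = 197; odd-index sum = 662 mod 256 = 150 → c5 96.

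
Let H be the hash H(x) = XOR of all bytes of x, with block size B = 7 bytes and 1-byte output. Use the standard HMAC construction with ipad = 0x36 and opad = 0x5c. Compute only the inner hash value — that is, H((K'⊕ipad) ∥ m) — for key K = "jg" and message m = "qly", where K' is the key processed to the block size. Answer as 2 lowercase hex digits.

5f

Key "jg" = 6a 67 is 2 bytes ≤ B = 7; zero-pad to 7 bytes: K' = 6a 67 00 00 00 00 00.
K' ⊕ ipad = 5c 51 36 36 36 36 36.
Inner input = 5c 51 36 36 36 36 36 ∥ 71 6c 79.
Inner hash: XOR 5c⊕51⊕36⊕36⊕36⊕36⊕36⊕71⊕6c⊕79 = 5f.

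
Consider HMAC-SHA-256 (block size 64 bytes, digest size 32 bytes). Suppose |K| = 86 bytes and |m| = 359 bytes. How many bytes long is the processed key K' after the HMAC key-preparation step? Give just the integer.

Key is 86 > 64 bytes, so it is hashed to 32 bytes then zero-padded to 64: |K'| = 64.

64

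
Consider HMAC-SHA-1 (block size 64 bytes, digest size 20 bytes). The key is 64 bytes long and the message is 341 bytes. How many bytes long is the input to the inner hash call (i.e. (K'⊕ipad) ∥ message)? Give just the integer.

Key is 64 ≤ 64 bytes, zero-padded: |K'| = 64.
Inner input = (K'⊕ipad) ∥ m → 64 + 341 = 405 bytes.

405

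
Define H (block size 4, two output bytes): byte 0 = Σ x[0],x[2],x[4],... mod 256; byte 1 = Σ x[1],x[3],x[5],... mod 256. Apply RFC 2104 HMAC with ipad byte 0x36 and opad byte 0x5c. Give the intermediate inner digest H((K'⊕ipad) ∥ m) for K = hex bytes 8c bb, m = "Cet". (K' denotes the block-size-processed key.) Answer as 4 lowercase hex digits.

a728

Key hex bytes 8c bb is 2 bytes ≤ B = 4; zero-pad to 4 bytes: K' = 8c bb 00 00.
K' ⊕ ipad = ba 8d 36 36.
Inner input = ba 8d 36 36 ∥ 43 65 74.
Inner hash: even-index sum = 423 mod 256 = 167; odd-index sum = 296 mod 256 = 40 → a7 28.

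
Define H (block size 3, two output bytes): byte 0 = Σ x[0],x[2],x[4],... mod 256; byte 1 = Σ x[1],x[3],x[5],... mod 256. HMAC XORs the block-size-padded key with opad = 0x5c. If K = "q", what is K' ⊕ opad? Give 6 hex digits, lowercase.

Key "q" = 71 is 1 byte ≤ B = 3; zero-pad to 3 bytes: K' = 71 00 00.
XOR each byte with 0x5c: 71⊕5c=2d, 00⊕5c=5c, 00⊕5c=5c.

2d5c5c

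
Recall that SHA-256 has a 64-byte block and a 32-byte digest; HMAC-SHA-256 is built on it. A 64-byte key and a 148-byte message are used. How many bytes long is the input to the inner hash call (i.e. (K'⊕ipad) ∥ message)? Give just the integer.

Key is 64 ≤ 64 bytes, zero-padded: |K'| = 64.
Inner input = (K'⊕ipad) ∥ m → 64 + 148 = 212 bytes.

212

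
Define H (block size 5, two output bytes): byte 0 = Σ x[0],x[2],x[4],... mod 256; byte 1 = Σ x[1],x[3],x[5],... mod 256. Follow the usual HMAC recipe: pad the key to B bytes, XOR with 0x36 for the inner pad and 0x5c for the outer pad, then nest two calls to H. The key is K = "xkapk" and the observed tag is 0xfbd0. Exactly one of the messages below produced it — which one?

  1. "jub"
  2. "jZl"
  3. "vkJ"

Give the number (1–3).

3

Key "xkapk" = 78 6b 61 70 6b is exactly B = 5 bytes: K' = 78 6b 61 70 6b.
K' ⊕ ipad = 4e 5d 57 46 5d; K' ⊕ opad = 24 37 3d 2c 37.
m1: inner = H(4e 5d 57 46 5d 6a 75 62) = 77 6f; tag = H(24 37 3d 2c 37 77 6f) = 07da
m2: inner = H(4e 5d 57 46 5d 6a 5a 6c) = 5c 79; tag = H(24 37 3d 2c 37 5c 79) = 11bf
m3: inner = H(4e 5d 57 46 5d 76 6b 4a) = 6d 63; tag = H(24 37 3d 2c 37 6d 63) = fbd0 ← matches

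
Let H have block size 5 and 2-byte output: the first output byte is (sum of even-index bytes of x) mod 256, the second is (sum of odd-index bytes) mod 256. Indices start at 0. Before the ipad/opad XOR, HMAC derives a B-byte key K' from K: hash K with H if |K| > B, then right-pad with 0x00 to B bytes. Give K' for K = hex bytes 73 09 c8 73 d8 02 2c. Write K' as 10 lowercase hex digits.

3f7e000000

|K| = 7 > B = 5, so first hash the key.
H(K): even-index sum = 575 mod 256 = 63; odd-index sum = 126 mod 256 = 126 → 3f 7e.
Zero-pad H(K) = 3f 7e to 5 bytes: K' = 3f 7e 00 00 00.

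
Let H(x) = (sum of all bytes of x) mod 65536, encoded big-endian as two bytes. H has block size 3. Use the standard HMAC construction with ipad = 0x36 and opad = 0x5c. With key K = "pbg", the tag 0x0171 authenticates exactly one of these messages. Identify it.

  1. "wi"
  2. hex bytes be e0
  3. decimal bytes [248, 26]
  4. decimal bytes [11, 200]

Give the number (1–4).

Key "pbg" = 70 62 67 is exactly B = 3 bytes: K' = 70 62 67.
K' ⊕ ipad = 46 54 51; K' ⊕ opad = 2c 3e 3b.
m1: inner = H(46 54 51 77 69) = 01 cb; tag = H(2c 3e 3b 01 cb) = 0171 ← matches
m2: inner = H(46 54 51 be e0) = 02 89; tag = H(2c 3e 3b 02 89) = 0130
m3: inner = H(46 54 51 f8 1a) = 01 fd; tag = H(2c 3e 3b 01 fd) = 01a3
m4: inner = H(46 54 51 0b c8) = 01 be; tag = H(2c 3e 3b 01 be) = 0164

1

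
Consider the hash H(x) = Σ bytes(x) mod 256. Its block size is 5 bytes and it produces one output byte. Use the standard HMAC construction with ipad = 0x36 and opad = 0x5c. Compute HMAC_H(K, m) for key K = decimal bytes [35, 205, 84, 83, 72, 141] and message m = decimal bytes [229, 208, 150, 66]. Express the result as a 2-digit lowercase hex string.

Key decimal bytes [35, 205, 84, 83, 72, 141] = 23 cd 54 53 48 8d is 6 bytes > B = 5, so hash it first: H(key) = 6c, then zero-pad to 5 bytes: K' = 6c 00 00 00 00.
K' ⊕ ipad = 5a 36 36 36 36.  K' ⊕ opad = 30 5c 5c 5c 5c.
Inner input = (K'⊕ipad) ∥ m = 5a 36 36 36 36 ∥ e5 d0 96 42.
Inner hash: sum = 90+54+54+54+54+229+208+150+66 = 959; mod 256 = 191 → bf.
Outer input = (K'⊕opad) ∥ inner = 30 5c 5c 5c 5c ∥ bf.
Outer hash (tag): sum = 48+92+92+92+92+191 = 607; mod 256 = 95 → 5f.

5f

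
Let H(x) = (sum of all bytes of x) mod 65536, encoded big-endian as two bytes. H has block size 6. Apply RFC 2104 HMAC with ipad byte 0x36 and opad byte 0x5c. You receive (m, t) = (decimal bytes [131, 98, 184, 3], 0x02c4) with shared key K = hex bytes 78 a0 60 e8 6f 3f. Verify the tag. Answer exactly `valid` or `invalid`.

valid

Key hex bytes 78 a0 60 e8 6f 3f is exactly B = 6 bytes: K' = 78 a0 60 e8 6f 3f.
K' ⊕ ipad = 4e 96 56 de 59 09; K' ⊕ opad = 24 fc 3c b4 33 63.
Inner hash: sum = 78+150+86+222+89+9+131+98+184+3 = 1050 → 04 1a.
Outer hash (recomputed tag): sum = 36+252+60+180+51+99+4+26 = 708 → 02 c4.
Recomputed tag = 02c4; claimed = 02c4 → match.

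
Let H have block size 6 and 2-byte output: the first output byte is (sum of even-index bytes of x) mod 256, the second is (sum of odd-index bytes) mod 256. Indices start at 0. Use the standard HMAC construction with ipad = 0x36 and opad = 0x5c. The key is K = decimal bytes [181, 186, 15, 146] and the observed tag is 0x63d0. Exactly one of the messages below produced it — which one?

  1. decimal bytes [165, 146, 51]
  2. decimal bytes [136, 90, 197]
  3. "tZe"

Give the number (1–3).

3

Key decimal bytes [181, 186, 15, 146] = b5 ba 0f 92 is 4 bytes ≤ B = 6; zero-pad to 6 bytes: K' = b5 ba 0f 92 00 00.
K' ⊕ ipad = 83 8c 39 a4 36 36; K' ⊕ opad = e9 e6 53 ce 5c 5c.
m1: inner = H(83 8c 39 a4 36 36 a5 92 33) = ca f8; tag = H(e9 e6 53 ce 5c 5c ca f8) = 6208
m2: inner = H(83 8c 39 a4 36 36 88 5a c5) = 3f c0; tag = H(e9 e6 53 ce 5c 5c 3f c0) = d7d0
m3: inner = H(83 8c 39 a4 36 36 74 5a 65) = cb c0; tag = H(e9 e6 53 ce 5c 5c cb c0) = 63d0 ← matches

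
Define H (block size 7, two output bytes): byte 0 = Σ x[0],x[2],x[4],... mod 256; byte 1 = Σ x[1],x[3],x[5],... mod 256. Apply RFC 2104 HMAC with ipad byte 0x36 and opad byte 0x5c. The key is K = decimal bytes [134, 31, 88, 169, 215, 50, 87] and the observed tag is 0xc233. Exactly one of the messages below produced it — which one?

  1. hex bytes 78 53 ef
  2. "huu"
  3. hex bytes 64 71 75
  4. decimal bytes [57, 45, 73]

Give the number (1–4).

4

Key decimal bytes [134, 31, 88, 169, 215, 50, 87] = 86 1f 58 a9 d7 32 57 is exactly B = 7 bytes: K' = 86 1f 58 a9 d7 32 57.
K' ⊕ ipad = b0 29 6e 9f e1 04 61; K' ⊕ opad = da 43 04 f5 8b 6e 0b.
m1: inner = H(b0 29 6e 9f e1 04 61 78 53 ef) = b3 33; tag = H(da 43 04 f5 8b 6e 0b b3 33) = a759
m2: inner = H(b0 29 6e 9f e1 04 61 68 75 75) = d5 a9; tag = H(da 43 04 f5 8b 6e 0b d5 a9) = 1d7b
m3: inner = H(b0 29 6e 9f e1 04 61 64 71 75) = d1 a5; tag = H(da 43 04 f5 8b 6e 0b d1 a5) = 1977
m4: inner = H(b0 29 6e 9f e1 04 61 39 2d 49) = 8d 4e; tag = H(da 43 04 f5 8b 6e 0b 8d 4e) = c233 ← matches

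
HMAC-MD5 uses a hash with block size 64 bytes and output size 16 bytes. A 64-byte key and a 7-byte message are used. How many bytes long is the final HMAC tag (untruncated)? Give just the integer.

16

The tag is one MD5 digest: 16 bytes.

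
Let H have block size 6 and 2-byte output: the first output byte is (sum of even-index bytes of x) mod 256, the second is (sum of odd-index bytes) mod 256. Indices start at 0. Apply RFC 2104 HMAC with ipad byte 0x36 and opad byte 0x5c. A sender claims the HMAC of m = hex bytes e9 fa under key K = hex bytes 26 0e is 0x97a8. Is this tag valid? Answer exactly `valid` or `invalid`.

Key hex bytes 26 0e is 2 bytes ≤ B = 6; zero-pad to 6 bytes: K' = 26 0e 00 00 00 00.
K' ⊕ ipad = 10 38 36 36 36 36; K' ⊕ opad = 7a 52 5c 5c 5c 5c.
Inner hash: even-index sum = 357 mod 256 = 101; odd-index sum = 414 mod 256 = 158 → 65 9e.
Outer hash (recomputed tag): even-index sum = 407 mod 256 = 151; odd-index sum = 424 mod 256 = 168 → 97 a8.
Recomputed tag = 97a8; claimed = 97a8 → match.

valid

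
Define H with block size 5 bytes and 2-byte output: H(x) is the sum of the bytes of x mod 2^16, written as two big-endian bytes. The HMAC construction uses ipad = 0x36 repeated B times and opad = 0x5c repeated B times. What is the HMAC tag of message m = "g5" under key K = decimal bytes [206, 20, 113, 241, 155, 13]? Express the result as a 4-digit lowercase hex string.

0270

Key decimal bytes [206, 20, 113, 241, 155, 13] = ce 14 71 f1 9b 0d is 6 bytes > B = 5, so hash it first: H(key) = 02 ec, then zero-pad to 5 bytes: K' = 02 ec 00 00 00.
K' ⊕ ipad = 34 da 36 36 36.  K' ⊕ opad = 5e b0 5c 5c 5c.
Inner input = (K'⊕ipad) ∥ m = 34 da 36 36 36 ∥ 67 35.
Inner hash: sum = 52+218+54+54+54+103+53 = 588 → 02 4c.
Outer input = (K'⊕opad) ∥ inner = 5e b0 5c 5c 5c ∥ 02 4c.
Outer hash (tag): sum = 94+176+92+92+92+2+76 = 624 → 02 70.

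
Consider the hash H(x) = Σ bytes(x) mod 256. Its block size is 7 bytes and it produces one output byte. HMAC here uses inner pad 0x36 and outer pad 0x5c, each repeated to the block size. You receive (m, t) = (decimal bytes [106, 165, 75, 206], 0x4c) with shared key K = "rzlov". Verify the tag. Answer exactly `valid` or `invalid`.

invalid

Key "rzlov" = 72 7a 6c 6f 76 is 5 bytes ≤ B = 7; zero-pad to 7 bytes: K' = 72 7a 6c 6f 76 00 00.
K' ⊕ ipad = 44 4c 5a 59 40 36 36; K' ⊕ opad = 2e 26 30 33 2a 5c 5c.
Inner hash: sum = 68+76+90+89+64+54+54+106+165+75+206 = 1047; mod 256 = 23 → 17.
Outer hash (recomputed tag): sum = 46+38+48+51+42+92+92+23 = 432; mod 256 = 176 → b0.
Recomputed tag = b0; claimed = 4c → mismatch.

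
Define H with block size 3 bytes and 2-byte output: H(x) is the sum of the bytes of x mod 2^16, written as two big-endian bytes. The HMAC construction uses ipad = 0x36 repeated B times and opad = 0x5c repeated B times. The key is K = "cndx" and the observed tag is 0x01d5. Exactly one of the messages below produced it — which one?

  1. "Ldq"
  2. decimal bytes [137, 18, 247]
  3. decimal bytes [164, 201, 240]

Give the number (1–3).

1

Key "cndx" = 63 6e 64 78 is 4 bytes > B = 3, so hash it first: H(key) = 01 ad, then zero-pad to 3 bytes: K' = 01 ad 00.
K' ⊕ ipad = 37 9b 36; K' ⊕ opad = 5d f1 5c.
m1: inner = H(37 9b 36 4c 64 71) = 02 29; tag = H(5d f1 5c 02 29) = 01d5 ← matches
m2: inner = H(37 9b 36 89 12 f7) = 02 9a; tag = H(5d f1 5c 02 9a) = 0246
m3: inner = H(37 9b 36 a4 c9 f0) = 03 65; tag = H(5d f1 5c 03 65) = 0212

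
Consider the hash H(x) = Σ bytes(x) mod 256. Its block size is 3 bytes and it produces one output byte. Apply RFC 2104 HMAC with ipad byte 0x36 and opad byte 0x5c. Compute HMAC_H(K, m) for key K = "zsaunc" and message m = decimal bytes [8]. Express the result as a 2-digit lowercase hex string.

96

Key "zsaunc" = 7a 73 61 75 6e 63 is 6 bytes > B = 3, so hash it first: H(key) = 94, then zero-pad to 3 bytes: K' = 94 00 00.
K' ⊕ ipad = a2 36 36.  K' ⊕ opad = c8 5c 5c.
Inner input = (K'⊕ipad) ∥ m = a2 36 36 ∥ 08.
Inner hash: sum = 162+54+54+8 = 278; mod 256 = 22 → 16.
Outer input = (K'⊕opad) ∥ inner = c8 5c 5c ∥ 16.
Outer hash (tag): sum = 200+92+92+22 = 406; mod 256 = 150 → 96.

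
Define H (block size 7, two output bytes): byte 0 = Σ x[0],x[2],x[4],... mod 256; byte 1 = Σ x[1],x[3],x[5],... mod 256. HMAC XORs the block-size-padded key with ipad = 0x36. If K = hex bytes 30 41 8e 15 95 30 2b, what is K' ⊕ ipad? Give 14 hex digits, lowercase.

0677b823a3061d

Key hex bytes 30 41 8e 15 95 30 2b is exactly B = 7 bytes: K' = 30 41 8e 15 95 30 2b.
XOR each byte with 0x36: 30⊕36=06, 41⊕36=77, 8e⊕36=b8, 15⊕36=23, 95⊕36=a3, 30⊕36=06, 2b⊕36=1d.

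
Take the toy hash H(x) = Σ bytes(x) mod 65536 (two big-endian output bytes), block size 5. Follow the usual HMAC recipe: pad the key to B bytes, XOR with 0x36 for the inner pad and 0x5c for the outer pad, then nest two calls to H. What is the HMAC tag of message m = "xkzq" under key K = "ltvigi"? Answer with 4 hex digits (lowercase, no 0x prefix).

Key "ltvigi" = 6c 74 76 69 67 69 is 6 bytes > B = 5, so hash it first: H(key) = 02 8f, then zero-pad to 5 bytes: K' = 02 8f 00 00 00.
K' ⊕ ipad = 34 b9 36 36 36.  K' ⊕ opad = 5e d3 5c 5c 5c.
Inner input = (K'⊕ipad) ∥ m = 34 b9 36 36 36 ∥ 78 6b 7a 71.
Inner hash: sum = 52+185+54+54+54+120+107+122+113 = 861 → 03 5d.
Outer input = (K'⊕opad) ∥ inner = 5e d3 5c 5c 5c ∥ 03 5d.
Outer hash (tag): sum = 94+211+92+92+92+3+93 = 677 → 02 a5.

02a5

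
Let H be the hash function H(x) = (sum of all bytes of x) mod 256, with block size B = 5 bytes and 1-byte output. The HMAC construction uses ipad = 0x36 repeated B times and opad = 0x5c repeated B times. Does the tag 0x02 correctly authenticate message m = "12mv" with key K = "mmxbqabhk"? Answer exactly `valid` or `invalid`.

Key "mmxbqabhk" = 6d 6d 78 62 71 61 62 68 6b is 9 bytes > B = 5, so hash it first: H(key) = bb, then zero-pad to 5 bytes: K' = bb 00 00 00 00.
K' ⊕ ipad = 8d 36 36 36 36; K' ⊕ opad = e7 5c 5c 5c 5c.
Inner hash: sum = 141+54+54+54+54+49+50+109+118 = 683; mod 256 = 171 → ab.
Outer hash (recomputed tag): sum = 231+92+92+92+92+171 = 770; mod 256 = 2 → 02.
Recomputed tag = 02; claimed = 02 → match.

valid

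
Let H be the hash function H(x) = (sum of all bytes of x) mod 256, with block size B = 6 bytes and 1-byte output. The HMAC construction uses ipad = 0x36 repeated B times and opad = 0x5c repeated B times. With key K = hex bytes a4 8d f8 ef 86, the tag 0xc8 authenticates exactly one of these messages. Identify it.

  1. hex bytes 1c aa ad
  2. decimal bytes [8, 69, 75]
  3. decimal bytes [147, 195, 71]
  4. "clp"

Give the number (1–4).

Key hex bytes a4 8d f8 ef 86 is 5 bytes ≤ B = 6; zero-pad to 6 bytes: K' = a4 8d f8 ef 86 00.
K' ⊕ ipad = 92 bb ce d9 b0 36; K' ⊕ opad = f8 d1 a4 b3 da 5c.
m1: inner = H(92 bb ce d9 b0 36 1c aa ad) = 4d; tag = H(f8 d1 a4 b3 da 5c 4d) = a3
m2: inner = H(92 bb ce d9 b0 36 08 45 4b) = 72; tag = H(f8 d1 a4 b3 da 5c 72) = c8 ← matches
m3: inner = H(92 bb ce d9 b0 36 93 c3 47) = 77; tag = H(f8 d1 a4 b3 da 5c 77) = cd
m4: inner = H(92 bb ce d9 b0 36 63 6c 70) = 19; tag = H(f8 d1 a4 b3 da 5c 19) = 6f

2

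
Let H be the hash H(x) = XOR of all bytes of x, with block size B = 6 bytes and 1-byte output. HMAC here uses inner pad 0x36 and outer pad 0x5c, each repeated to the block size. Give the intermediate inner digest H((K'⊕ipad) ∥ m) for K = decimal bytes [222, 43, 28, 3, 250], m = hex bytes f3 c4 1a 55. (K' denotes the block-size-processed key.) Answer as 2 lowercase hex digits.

68

Key decimal bytes [222, 43, 28, 3, 250] = de 2b 1c 03 fa is 5 bytes ≤ B = 6; zero-pad to 6 bytes: K' = de 2b 1c 03 fa 00.
K' ⊕ ipad = e8 1d 2a 35 cc 36.
Inner input = e8 1d 2a 35 cc 36 ∥ f3 c4 1a 55.
Inner hash: XOR e8⊕1d⊕2a⊕35⊕cc⊕36⊕f3⊕c4⊕1a⊕55 = 68.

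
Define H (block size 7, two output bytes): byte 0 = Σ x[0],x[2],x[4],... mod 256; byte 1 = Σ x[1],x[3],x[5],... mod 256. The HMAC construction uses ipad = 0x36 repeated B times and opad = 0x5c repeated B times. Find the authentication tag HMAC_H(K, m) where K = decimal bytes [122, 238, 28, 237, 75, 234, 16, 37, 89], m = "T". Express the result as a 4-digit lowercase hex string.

c68c

Key decimal bytes [122, 238, 28, 237, 75, 234, 16, 37, 89] = 7a ee 1c ed 4b ea 10 25 59 is 9 bytes > B = 7, so hash it first: H(key) = 4a ea, then zero-pad to 7 bytes: K' = 4a ea 00 00 00 00 00.
K' ⊕ ipad = 7c dc 36 36 36 36 36.  K' ⊕ opad = 16 b6 5c 5c 5c 5c 5c.
Inner input = (K'⊕ipad) ∥ m = 7c dc 36 36 36 36 36 ∥ 54.
Inner hash: even-index sum = 286 mod 256 = 30; odd-index sum = 412 mod 256 = 156 → 1e 9c.
Outer input = (K'⊕opad) ∥ inner = 16 b6 5c 5c 5c 5c 5c ∥ 1e 9c.
Outer hash (tag): even-index sum = 454 mod 256 = 198; odd-index sum = 396 mod 256 = 140 → c6 8c.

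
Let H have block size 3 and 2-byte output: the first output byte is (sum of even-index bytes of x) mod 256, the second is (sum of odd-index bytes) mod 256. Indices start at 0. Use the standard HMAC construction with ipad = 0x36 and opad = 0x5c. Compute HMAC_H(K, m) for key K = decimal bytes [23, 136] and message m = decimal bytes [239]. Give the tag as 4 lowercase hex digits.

Key decimal bytes [23, 136] = 17 88 is 2 bytes ≤ B = 3; zero-pad to 3 bytes: K' = 17 88 00.
K' ⊕ ipad = 21 be 36.  K' ⊕ opad = 4b d4 5c.
Inner input = (K'⊕ipad) ∥ m = 21 be 36 ∥ ef.
Inner hash: even-index sum = 87 mod 256 = 87; odd-index sum = 429 mod 256 = 173 → 57 ad.
Outer input = (K'⊕opad) ∥ inner = 4b d4 5c ∥ 57 ad.
Outer hash (tag): even-index sum = 340 mod 256 = 84; odd-index sum = 299 mod 256 = 43 → 54 2b.

542b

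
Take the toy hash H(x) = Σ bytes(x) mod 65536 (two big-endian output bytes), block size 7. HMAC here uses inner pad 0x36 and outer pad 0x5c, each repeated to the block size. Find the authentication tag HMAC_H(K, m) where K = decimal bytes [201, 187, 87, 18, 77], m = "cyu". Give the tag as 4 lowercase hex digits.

02eb

Key decimal bytes [201, 187, 87, 18, 77] = c9 bb 57 12 4d is 5 bytes ≤ B = 7; zero-pad to 7 bytes: K' = c9 bb 57 12 4d 00 00.
K' ⊕ ipad = ff 8d 61 24 7b 36 36.  K' ⊕ opad = 95 e7 0b 4e 11 5c 5c.
Inner input = (K'⊕ipad) ∥ m = ff 8d 61 24 7b 36 36 ∥ 63 79 75.
Inner hash: sum = 255+141+97+36+123+54+54+99+121+117 = 1097 → 04 49.
Outer input = (K'⊕opad) ∥ inner = 95 e7 0b 4e 11 5c 5c ∥ 04 49.
Outer hash (tag): sum = 149+231+11+78+17+92+92+4+73 = 747 → 02 eb.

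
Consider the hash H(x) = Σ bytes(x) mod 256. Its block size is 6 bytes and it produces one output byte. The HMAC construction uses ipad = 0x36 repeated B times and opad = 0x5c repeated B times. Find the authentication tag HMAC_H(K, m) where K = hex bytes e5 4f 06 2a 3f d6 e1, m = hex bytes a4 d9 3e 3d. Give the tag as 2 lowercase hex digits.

Key hex bytes e5 4f 06 2a 3f d6 e1 is 7 bytes > B = 6, so hash it first: H(key) = 5a, then zero-pad to 6 bytes: K' = 5a 00 00 00 00 00.
K' ⊕ ipad = 6c 36 36 36 36 36.  K' ⊕ opad = 06 5c 5c 5c 5c 5c.
Inner input = (K'⊕ipad) ∥ m = 6c 36 36 36 36 36 ∥ a4 d9 3e 3d.
Inner hash: sum = 108+54+54+54+54+54+164+217+62+61 = 882; mod 256 = 114 → 72.
Outer input = (K'⊕opad) ∥ inner = 06 5c 5c 5c 5c 5c ∥ 72.
Outer hash (tag): sum = 6+92+92+92+92+92+114 = 580; mod 256 = 68 → 44.

44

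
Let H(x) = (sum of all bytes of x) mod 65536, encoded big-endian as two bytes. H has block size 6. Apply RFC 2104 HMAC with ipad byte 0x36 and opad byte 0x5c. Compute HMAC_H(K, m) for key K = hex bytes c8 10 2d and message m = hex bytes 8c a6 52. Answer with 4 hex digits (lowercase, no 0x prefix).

02cd

Key hex bytes c8 10 2d is 3 bytes ≤ B = 6; zero-pad to 6 bytes: K' = c8 10 2d 00 00 00.
K' ⊕ ipad = fe 26 1b 36 36 36.  K' ⊕ opad = 94 4c 71 5c 5c 5c.
Inner input = (K'⊕ipad) ∥ m = fe 26 1b 36 36 36 ∥ 8c a6 52.
Inner hash: sum = 254+38+27+54+54+54+140+166+82 = 869 → 03 65.
Outer input = (K'⊕opad) ∥ inner = 94 4c 71 5c 5c 5c ∥ 03 65.
Outer hash (tag): sum = 148+76+113+92+92+92+3+101 = 717 → 02 cd.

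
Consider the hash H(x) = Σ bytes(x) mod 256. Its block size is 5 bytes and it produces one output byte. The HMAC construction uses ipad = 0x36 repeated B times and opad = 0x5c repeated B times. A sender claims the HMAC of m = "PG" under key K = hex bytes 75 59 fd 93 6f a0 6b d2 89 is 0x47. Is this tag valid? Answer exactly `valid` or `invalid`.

Key hex bytes 75 59 fd 93 6f a0 6b d2 89 is 9 bytes > B = 5, so hash it first: H(key) = 33, then zero-pad to 5 bytes: K' = 33 00 00 00 00.
K' ⊕ ipad = 05 36 36 36 36; K' ⊕ opad = 6f 5c 5c 5c 5c.
Inner hash: sum = 5+54+54+54+54+80+71 = 372; mod 256 = 116 → 74.
Outer hash (recomputed tag): sum = 111+92+92+92+92+116 = 595; mod 256 = 83 → 53.
Recomputed tag = 53; claimed = 47 → mismatch.

invalid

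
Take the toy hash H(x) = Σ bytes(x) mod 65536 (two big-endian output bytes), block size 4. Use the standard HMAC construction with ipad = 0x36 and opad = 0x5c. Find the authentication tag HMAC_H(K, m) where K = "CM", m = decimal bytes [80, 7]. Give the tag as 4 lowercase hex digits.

019c

Key "CM" = 43 4d is 2 bytes ≤ B = 4; zero-pad to 4 bytes: K' = 43 4d 00 00.
K' ⊕ ipad = 75 7b 36 36.  K' ⊕ opad = 1f 11 5c 5c.
Inner input = (K'⊕ipad) ∥ m = 75 7b 36 36 ∥ 50 07.
Inner hash: sum = 117+123+54+54+80+7 = 435 → 01 b3.
Outer input = (K'⊕opad) ∥ inner = 1f 11 5c 5c ∥ 01 b3.
Outer hash (tag): sum = 31+17+92+92+1+179 = 412 → 01 9c.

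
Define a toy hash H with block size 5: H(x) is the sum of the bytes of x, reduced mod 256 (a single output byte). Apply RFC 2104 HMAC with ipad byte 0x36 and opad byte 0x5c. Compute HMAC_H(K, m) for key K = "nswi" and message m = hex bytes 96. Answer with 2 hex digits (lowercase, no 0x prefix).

Key "nswi" = 6e 73 77 69 is 4 bytes ≤ B = 5; zero-pad to 5 bytes: K' = 6e 73 77 69 00.
K' ⊕ ipad = 58 45 41 5f 36.  K' ⊕ opad = 32 2f 2b 35 5c.
Inner input = (K'⊕ipad) ∥ m = 58 45 41 5f 36 ∥ 96.
Inner hash: sum = 88+69+65+95+54+150 = 521; mod 256 = 9 → 09.
Outer input = (K'⊕opad) ∥ inner = 32 2f 2b 35 5c ∥ 09.
Outer hash (tag): sum = 50+47+43+53+92+9 = 294; mod 256 = 38 → 26.

26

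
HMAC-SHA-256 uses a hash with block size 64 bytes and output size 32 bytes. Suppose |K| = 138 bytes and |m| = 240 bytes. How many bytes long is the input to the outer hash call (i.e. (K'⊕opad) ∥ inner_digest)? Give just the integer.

96

Key is 138 > 64 bytes, so it is hashed to 32 bytes then zero-padded to 64: |K'| = 64.
Outer input = (K'⊕opad) ∥ H(inner) → 64 + 32 = 96 bytes.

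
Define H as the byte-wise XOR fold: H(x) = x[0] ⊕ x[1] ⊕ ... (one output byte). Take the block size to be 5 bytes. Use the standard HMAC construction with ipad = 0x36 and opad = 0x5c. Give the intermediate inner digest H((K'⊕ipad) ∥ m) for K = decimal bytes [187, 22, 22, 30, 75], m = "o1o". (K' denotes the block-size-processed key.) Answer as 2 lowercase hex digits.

Key decimal bytes [187, 22, 22, 30, 75] = bb 16 16 1e 4b is exactly B = 5 bytes: K' = bb 16 16 1e 4b.
K' ⊕ ipad = 8d 20 20 28 7d.
Inner input = 8d 20 20 28 7d ∥ 6f 31 6f.
Inner hash: XOR 8d⊕20⊕20⊕28⊕7d⊕6f⊕31⊕6f = e9.

e9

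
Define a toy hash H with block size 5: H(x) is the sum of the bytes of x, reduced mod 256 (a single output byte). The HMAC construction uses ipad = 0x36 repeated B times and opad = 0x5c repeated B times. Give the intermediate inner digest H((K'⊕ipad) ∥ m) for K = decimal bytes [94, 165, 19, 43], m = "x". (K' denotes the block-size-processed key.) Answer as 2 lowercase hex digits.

eb

Key decimal bytes [94, 165, 19, 43] = 5e a5 13 2b is 4 bytes ≤ B = 5; zero-pad to 5 bytes: K' = 5e a5 13 2b 00.
K' ⊕ ipad = 68 93 25 1d 36.
Inner input = 68 93 25 1d 36 ∥ 78.
Inner hash: sum = 104+147+37+29+54+120 = 491; mod 256 = 235 → eb.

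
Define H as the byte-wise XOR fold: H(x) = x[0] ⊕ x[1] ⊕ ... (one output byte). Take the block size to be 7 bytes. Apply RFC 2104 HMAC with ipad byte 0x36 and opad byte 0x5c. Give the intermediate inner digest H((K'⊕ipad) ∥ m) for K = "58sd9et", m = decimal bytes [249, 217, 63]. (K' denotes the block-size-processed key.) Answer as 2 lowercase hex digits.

1b

Key "58sd9et" = 35 38 73 64 39 65 74 is exactly B = 7 bytes: K' = 35 38 73 64 39 65 74.
K' ⊕ ipad = 03 0e 45 52 0f 53 42.
Inner input = 03 0e 45 52 0f 53 42 ∥ f9 d9 3f.
Inner hash: XOR 03⊕0e⊕45⊕52⊕0f⊕53⊕42⊕f9⊕d9⊕3f = 1b.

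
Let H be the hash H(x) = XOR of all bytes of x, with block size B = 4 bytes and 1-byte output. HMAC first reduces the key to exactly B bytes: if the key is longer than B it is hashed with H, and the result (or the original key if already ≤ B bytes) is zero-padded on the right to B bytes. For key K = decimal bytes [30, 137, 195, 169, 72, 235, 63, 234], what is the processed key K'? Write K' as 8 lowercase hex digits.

|K| = 8 > B = 4, so first hash the key.
H(K): XOR 1e⊕89⊕c3⊕a9⊕48⊕eb⊕3f⊕ea = 8b.
Zero-pad H(K) = 8b to 4 bytes: K' = 8b 00 00 00.

8b000000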